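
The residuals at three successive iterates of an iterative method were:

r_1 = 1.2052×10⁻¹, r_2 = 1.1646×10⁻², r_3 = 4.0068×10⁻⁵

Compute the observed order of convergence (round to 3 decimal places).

p ≈ ln(r_3/r_2) / ln(r_2/r_1)
  = ln(4.0068×10⁻⁵/1.1646×10⁻²) / ln(1.1646×10⁻²/1.2052×10⁻¹)
  = ln(0.00344049) / ln(0.0966313)
  = -5.672141 / -2.336853 ≈ 2.427256

2.427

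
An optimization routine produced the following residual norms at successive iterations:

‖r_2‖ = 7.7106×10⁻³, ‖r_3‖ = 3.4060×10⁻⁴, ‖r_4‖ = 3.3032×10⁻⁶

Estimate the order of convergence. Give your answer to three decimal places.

p ≈ ln(‖r_4‖/‖r_3‖) / ln(‖r_3‖/‖r_2‖)
  = ln(3.3032×10⁻⁶/3.4060×10⁻⁴) / ln(3.4060×10⁻⁴/7.7106×10⁻³)
  = ln(0.00969818) / ln(0.044173)
  = -4.635817 / -3.119642 ≈ 1.486009

1.486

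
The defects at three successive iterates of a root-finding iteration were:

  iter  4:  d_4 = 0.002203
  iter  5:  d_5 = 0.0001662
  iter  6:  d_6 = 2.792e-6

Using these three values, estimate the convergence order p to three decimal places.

p ≈ ln(d_6/d_5) / ln(d_5/d_4)
  = ln(2.792e-6/0.0001662) / ln(0.0001662/0.002203)
  = ln(0.016799) / ln(0.0754426)
  = -4.086436 / -2.584383 ≈ 1.581204

1.581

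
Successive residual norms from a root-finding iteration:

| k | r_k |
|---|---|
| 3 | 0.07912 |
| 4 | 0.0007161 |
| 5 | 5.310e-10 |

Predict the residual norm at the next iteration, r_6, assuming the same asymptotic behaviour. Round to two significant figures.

First estimate the order: p ≈ ln(r_5/r_4) / ln(r_4/r_3) = ln(5.310e-10/0.0007161)/ln(0.0007161/0.07912) = ln(7.41517e-07)/ln(0.00905081) ≈ 3.0000.
Then r_6 ≈ r_5·(r_5/r_4)^p = 5.310e-10·(7.41517e-07)^3.0000 = 5.310e-10·4.07721e-19 ≈ 2.165e-28.

2.2e-28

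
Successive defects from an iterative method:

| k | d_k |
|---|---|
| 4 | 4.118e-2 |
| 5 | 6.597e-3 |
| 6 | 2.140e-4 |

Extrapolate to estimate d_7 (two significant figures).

First estimate the order: p ≈ ln(d_6/d_5) / ln(d_5/d_4) = ln(2.140e-4/6.597e-3)/ln(6.597e-3/4.118e-2) = ln(0.032439)/ln(0.160199) ≈ 1.8721.
Then d_7 ≈ d_6·(d_6/d_5)^p = 2.140e-4·(0.032439)^1.8721 = 2.140e-4·0.00163143 ≈ 3.491e-07.

3.5e-7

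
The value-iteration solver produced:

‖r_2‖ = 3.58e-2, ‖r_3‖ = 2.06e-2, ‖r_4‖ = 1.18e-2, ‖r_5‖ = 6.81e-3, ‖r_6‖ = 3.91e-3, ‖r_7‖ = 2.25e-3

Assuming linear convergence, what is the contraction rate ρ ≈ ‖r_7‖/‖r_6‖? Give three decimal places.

0.575

ρ ≈ ‖r_7‖/‖r_6‖ = 2.25e-3/3.91e-3 = 0.57545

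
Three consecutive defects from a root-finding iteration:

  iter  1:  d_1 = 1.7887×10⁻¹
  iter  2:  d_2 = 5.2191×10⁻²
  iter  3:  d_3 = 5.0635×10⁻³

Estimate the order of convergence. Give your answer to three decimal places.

p ≈ ln(d_3/d_2) / ln(d_2/d_1)
  = ln(5.0635×10⁻³/5.2191×10⁻²) / ln(5.2191×10⁻²/1.7887×10⁻¹)
  = ln(0.0970186) / ln(0.291782)
  = -2.332853 / -1.231748 ≈ 1.893937

1.894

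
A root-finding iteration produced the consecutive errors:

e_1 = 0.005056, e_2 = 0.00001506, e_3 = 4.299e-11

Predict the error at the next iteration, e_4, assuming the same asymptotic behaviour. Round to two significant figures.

First estimate the order: p ≈ ln(e_3/e_2) / ln(e_2/e_1) = ln(4.299e-11/0.00001506)/ln(0.00001506/0.005056) = ln(2.85458e-06)/ln(0.00297864) ≈ 2.1950.
Then e_4 ≈ e_3·(e_3/e_2)^p = 4.299e-11·(2.85458e-06)^2.1950 = 4.299e-11·6.75951e-13 ≈ 2.906e-23.

2.9e-23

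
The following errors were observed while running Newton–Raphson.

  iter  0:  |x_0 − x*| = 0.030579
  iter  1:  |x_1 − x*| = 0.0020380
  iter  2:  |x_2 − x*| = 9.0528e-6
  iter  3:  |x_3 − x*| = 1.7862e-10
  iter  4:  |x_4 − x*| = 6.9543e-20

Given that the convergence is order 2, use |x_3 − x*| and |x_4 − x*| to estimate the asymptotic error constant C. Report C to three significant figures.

2.18

C ≈ |x_4 − x*| / |x_3 − x*|^2
  = 6.9543e-20 / (1.7862e-10)^2
  = 6.9543e-20 / 3.19051e-20 ≈ 2.1797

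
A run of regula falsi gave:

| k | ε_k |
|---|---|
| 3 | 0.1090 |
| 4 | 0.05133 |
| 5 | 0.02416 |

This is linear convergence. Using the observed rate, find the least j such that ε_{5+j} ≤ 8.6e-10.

23

Rate ρ ≈ ε_5/ε_4 = 0.02416/0.05133 = 0.4707.
After j more steps, ε_{5+j} ≈ 0.02416·ρ^j; need ρ^j ≤ 8.6e-10/0.02416 = 3.5596e-08.
j ≥ ln(3.5596e-08)/ln(0.4707) = -17.1510/-0.75353 = 22.761.
So 23 more iterations are needed.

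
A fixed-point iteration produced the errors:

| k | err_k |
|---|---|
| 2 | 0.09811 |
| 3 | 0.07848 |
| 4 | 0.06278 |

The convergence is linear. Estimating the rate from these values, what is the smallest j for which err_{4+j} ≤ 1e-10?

91

Rate ρ ≈ err_4/err_3 = 0.06278/0.07848 = 0.7999.
After j more steps, err_{4+j} ≈ 0.06278·ρ^j; need ρ^j ≤ 1e-10/0.06278 = 1.59286e-09.
j ≥ ln(1.59286e-09)/ln(0.7999) = -20.2577/-0.22327 = 90.732.
So 91 more iterations are needed.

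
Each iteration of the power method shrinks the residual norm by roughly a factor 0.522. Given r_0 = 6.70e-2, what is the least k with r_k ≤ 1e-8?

25

After k steps, r_k ≈ 6.70e-2·0.522^k.
Need 0.522^k ≤ 1e-8/6.70e-2 = 1.49254e-07.
k ≥ ln(1.49254e-07)/ln(0.522) = -15.7176/-0.65009 = 24.178.
Smallest integer k = 25.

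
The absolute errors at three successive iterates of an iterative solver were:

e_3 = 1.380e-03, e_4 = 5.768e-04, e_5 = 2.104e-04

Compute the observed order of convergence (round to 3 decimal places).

1.156

p ≈ ln(e_5/e_4) / ln(e_4/e_3)
  = ln(2.104e-04/5.768e-04) / ln(5.768e-04/1.380e-03)
  = ln(0.364771) / ln(0.417971)
  = -1.008486 / -0.872343 ≈ 1.156066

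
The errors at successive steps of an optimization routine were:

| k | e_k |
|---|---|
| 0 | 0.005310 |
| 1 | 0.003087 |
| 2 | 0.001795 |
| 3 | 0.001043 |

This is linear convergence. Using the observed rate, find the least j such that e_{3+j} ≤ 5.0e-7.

15

Rate ρ ≈ e_3/e_2 = 0.001043/0.001795 = 0.5811.
After j more steps, e_{3+j} ≈ 0.001043·ρ^j; need ρ^j ≤ 5.0e-7/0.001043 = 0.000479386.
j ≥ ln(0.000479386)/ln(0.5811) = -7.6430/-0.54283 = 14.080.
So 15 more iterations are needed.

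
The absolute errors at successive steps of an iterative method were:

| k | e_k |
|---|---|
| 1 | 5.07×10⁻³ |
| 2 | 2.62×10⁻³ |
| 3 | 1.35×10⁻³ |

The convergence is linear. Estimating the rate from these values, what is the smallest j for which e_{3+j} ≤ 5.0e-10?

Rate ρ ≈ e_3/e_2 = 1.35×10⁻³/2.62×10⁻³ = 0.5153.
After j more steps, e_{3+j} ≈ 1.35×10⁻³·ρ^j; need ρ^j ≤ 5.0e-10/1.35×10⁻³ = 3.7037e-07.
j ≥ ln(3.7037e-07)/ln(0.5153) = -14.8088/-0.66301 = 22.336.
So 23 more iterations are needed.

23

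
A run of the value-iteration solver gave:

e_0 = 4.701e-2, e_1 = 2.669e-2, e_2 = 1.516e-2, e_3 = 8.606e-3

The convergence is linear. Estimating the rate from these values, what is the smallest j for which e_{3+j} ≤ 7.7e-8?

Rate ρ ≈ e_3/e_2 = 8.606e-3/1.516e-2 = 0.5677.
After j more steps, e_{3+j} ≈ 8.606e-3·ρ^j; need ρ^j ≤ 7.7e-8/8.606e-3 = 8.94725e-06.
j ≥ ln(8.94725e-06)/ln(0.5677) = -11.6242/-0.56616 = 20.532.
So 21 more iterations are needed.

21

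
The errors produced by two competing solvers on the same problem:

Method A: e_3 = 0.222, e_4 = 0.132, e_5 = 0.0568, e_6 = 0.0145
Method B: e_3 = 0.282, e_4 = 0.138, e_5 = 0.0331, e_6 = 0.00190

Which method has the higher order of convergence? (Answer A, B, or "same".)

B

Method A: p ≈ ln(0.0145/0.0568)/ln(0.0568/0.132) ≈ 1.62.
Method B: p ≈ ln(0.00190/0.0331)/ln(0.0331/0.138) ≈ 2.00.
Method B has the higher order (≈2.0 vs ≈1.6).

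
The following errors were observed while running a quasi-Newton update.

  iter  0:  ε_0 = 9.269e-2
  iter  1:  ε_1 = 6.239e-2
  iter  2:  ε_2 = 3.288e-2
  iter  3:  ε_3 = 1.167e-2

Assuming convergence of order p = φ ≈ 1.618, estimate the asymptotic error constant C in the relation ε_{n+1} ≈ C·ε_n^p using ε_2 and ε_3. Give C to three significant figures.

2.93

C ≈ ε_3 / ε_2^1.618
  = 1.167e-2 / (3.288e-2)^1.618
  = 1.167e-2 / 0.0039847 ≈ 2.9287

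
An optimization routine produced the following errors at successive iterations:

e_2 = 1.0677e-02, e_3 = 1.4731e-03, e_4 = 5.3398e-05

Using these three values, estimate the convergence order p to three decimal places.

p ≈ ln(e_4/e_3) / ln(e_3/e_2)
  = ln(5.3398e-05/1.4731e-03) / ln(1.4731e-03/1.0677e-02)
  = ln(0.0362487) / ln(0.137969)
  = -3.317352 / -1.980726 ≈ 1.674816

1.675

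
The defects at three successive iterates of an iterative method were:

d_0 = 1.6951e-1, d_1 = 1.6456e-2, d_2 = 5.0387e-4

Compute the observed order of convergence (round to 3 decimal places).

p ≈ ln(d_2/d_1) / ln(d_1/d_0)
  = ln(5.0387e-4/1.6456e-2) / ln(1.6456e-2/1.6951e-1)
  = ln(0.0306192) / ln(0.0970798)
  = -3.486128 / -2.332222 ≈ 1.494767

1.495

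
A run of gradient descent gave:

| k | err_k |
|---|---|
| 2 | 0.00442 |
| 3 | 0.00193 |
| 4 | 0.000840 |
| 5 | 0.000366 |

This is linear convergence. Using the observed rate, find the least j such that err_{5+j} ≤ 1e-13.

Rate ρ ≈ err_5/err_4 = 0.000366/0.000840 = 0.4357.
After j more steps, err_{5+j} ≈ 0.000366·ρ^j; need ρ^j ≤ 1e-13/0.000366 = 2.73224e-10.
j ≥ ln(2.73224e-10)/ln(0.4357) = -22.0207/-0.83080 = 26.505.
So 27 more iterations are needed.

27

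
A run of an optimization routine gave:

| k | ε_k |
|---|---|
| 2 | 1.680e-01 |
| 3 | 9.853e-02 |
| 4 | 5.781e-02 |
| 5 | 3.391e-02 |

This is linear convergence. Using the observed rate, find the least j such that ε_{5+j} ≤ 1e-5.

Rate ρ ≈ ε_5/ε_4 = 3.391e-02/5.781e-02 = 0.5866.
After j more steps, ε_{5+j} ≈ 3.391e-02·ρ^j; need ρ^j ≤ 1e-5/3.391e-02 = 0.000294898.
j ≥ ln(0.000294898)/ln(0.5866) = -8.1289/-0.53341 = 15.239.
So 16 more iterations are needed.

16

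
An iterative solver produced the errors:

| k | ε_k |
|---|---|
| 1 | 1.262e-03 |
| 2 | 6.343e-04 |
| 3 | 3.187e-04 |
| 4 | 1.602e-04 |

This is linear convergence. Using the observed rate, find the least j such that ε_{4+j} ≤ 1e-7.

11

Rate ρ ≈ ε_4/ε_3 = 1.602e-04/3.187e-04 = 0.5027.
After j more steps, ε_{4+j} ≈ 1.602e-04·ρ^j; need ρ^j ≤ 1e-7/1.602e-04 = 0.00062422.
j ≥ ln(0.00062422)/ln(0.5027) = -7.3790/-0.68776 = 10.729.
So 11 more iterations are needed.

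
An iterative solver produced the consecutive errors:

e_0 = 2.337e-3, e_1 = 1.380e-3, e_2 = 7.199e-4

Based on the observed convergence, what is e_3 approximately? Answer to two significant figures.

3.2e-4

First estimate the order: p ≈ ln(e_2/e_1) / ln(e_1/e_0) = ln(7.199e-4/1.380e-3)/ln(1.380e-3/2.337e-3) = ln(0.521667)/ln(0.590501) ≈ 1.2353.
Then e_3 ≈ e_2·(e_2/e_1)^p = 7.199e-4·(0.521667)^1.2353 = 7.199e-4·0.447606 ≈ 0.0003222.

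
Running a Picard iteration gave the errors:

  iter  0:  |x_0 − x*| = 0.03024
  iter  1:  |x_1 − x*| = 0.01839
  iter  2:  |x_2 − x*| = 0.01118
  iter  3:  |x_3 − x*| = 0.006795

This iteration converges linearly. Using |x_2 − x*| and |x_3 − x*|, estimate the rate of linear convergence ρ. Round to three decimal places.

0.608

ρ ≈ |x_3 − x*|/|x_2 − x*| = 0.006795/0.01118 = 0.60778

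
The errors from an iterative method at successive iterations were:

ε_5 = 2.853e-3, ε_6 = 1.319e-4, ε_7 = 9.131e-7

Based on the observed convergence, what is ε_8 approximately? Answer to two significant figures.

First estimate the order: p ≈ ln(ε_7/ε_6) / ln(ε_6/ε_5) = ln(9.131e-7/1.319e-4)/ln(1.319e-4/2.853e-3) = ln(0.00692267)/ln(0.046232) ≈ 1.6177.
Then ε_8 ≈ ε_7·(ε_7/ε_6)^p = 9.131e-7·(0.00692267)^1.6177 = 9.131e-7·0.000320782 ≈ 2.929e-10.

2.9e-10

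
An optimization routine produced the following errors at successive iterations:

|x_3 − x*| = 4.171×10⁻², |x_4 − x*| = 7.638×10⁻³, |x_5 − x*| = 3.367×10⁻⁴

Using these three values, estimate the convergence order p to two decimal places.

1.84

p ≈ ln(|x_5 − x*|/|x_4 − x*|) / ln(|x_4 − x*|/|x_3 − x*|)
  = ln(3.367×10⁻⁴/7.638×10⁻³) / ln(7.638×10⁻³/4.171×10⁻²)
  = ln(0.0440822) / ln(0.183122)
  = -3.12170 / -1.69760 ≈ 1.83889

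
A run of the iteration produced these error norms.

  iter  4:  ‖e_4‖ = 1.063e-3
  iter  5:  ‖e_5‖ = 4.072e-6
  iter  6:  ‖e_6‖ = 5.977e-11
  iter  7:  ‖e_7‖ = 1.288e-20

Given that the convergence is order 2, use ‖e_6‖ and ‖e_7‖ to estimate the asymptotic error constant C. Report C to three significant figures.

3.61

C ≈ ‖e_7‖ / ‖e_6‖^2
  = 1.288e-20 / (5.977e-11)^2
  = 1.288e-20 / 3.57245e-21 ≈ 3.6054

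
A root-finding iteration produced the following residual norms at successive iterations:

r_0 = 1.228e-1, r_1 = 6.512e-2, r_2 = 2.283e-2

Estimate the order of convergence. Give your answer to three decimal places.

1.652

p ≈ ln(r_2/r_1) / ln(r_1/r_0)
  = ln(2.283e-2/6.512e-2) / ln(6.512e-2/1.228e-1)
  = ln(0.350584) / ln(0.530293)
  = -1.048155 / -0.634326 ≈ 1.652392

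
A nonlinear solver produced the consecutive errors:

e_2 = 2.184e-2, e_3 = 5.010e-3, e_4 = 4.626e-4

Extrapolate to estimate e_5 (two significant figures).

9.8e-6

First estimate the order: p ≈ ln(e_4/e_3) / ln(e_3/e_2) = ln(4.626e-4/5.010e-3)/ln(5.010e-3/2.184e-2) = ln(0.0923353)/ln(0.229396) ≈ 1.6181.
Then e_5 ≈ e_4·(e_4/e_3)^p = 4.626e-4·(0.0923353)^1.6181 = 4.626e-4·0.0211769 ≈ 9.796e-06.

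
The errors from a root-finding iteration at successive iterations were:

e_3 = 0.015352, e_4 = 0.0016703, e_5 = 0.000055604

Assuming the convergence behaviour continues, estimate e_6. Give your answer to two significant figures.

First estimate the order: p ≈ ln(e_5/e_4) / ln(e_4/e_3) = ln(0.000055604/0.0016703)/ln(0.0016703/0.015352) = ln(0.0332898)/ln(0.1088) ≈ 1.5339.
Then e_6 ≈ e_5·(e_5/e_4)^p = 0.000055604·(0.0332898)^1.5339 = 0.000055604·0.00541219 ≈ 3.009e-07.

3.0e-7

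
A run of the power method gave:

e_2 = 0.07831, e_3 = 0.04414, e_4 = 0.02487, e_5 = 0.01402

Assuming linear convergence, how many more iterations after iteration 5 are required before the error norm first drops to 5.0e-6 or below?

14

Rate ρ ≈ e_5/e_4 = 0.01402/0.02487 = 0.5637.
After j more steps, e_{5+j} ≈ 0.01402·ρ^j; need ρ^j ≤ 5.0e-6/0.01402 = 0.000356633.
j ≥ ln(0.000356633)/ln(0.5637) = -7.9388/-0.57323 = 13.849.
So 14 more iterations are needed.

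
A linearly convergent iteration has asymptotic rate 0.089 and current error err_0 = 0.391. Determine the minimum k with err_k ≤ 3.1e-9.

After k steps, err_k ≈ 0.391·0.089^k.
Need 0.089^k ≤ 3.1e-9/0.391 = 7.92839e-09.
k ≥ ln(7.92839e-09)/ln(0.089) = -18.6528/-2.41912 = 7.711.
Smallest integer k = 8.

8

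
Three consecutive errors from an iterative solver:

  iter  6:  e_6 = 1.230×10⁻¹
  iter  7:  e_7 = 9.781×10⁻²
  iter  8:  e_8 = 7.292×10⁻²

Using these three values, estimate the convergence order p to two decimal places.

p ≈ ln(e_8/e_7) / ln(e_7/e_6)
  = ln(7.292×10⁻²/9.781×10⁻²) / ln(9.781×10⁻²/1.230×10⁻¹)
  = ln(0.745527) / ln(0.795203)
  = -0.29366 / -0.22916 ≈ 1.28146

1.28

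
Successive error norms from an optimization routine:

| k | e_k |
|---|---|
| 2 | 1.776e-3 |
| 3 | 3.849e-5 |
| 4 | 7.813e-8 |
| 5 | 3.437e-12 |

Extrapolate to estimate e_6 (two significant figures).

3.1e-19

First estimate the order: p ≈ ln(e_5/e_4) / ln(e_4/e_3) = ln(3.437e-12/7.813e-8)/ln(7.813e-8/3.849e-5) = ln(4.39908e-05)/ln(0.00202988) ≈ 1.6180.
Then e_6 ≈ e_5·(e_5/e_4)^p = 3.437e-12·(4.39908e-05)^1.6180 = 3.437e-12·8.93222e-08 ≈ 3.07e-19.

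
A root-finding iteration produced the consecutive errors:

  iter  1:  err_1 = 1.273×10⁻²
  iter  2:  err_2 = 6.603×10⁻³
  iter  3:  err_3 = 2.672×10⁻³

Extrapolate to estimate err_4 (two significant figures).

First estimate the order: p ≈ ln(err_3/err_2) / ln(err_2/err_1) = ln(2.672×10⁻³/6.603×10⁻³)/ln(6.603×10⁻³/1.273×10⁻²) = ln(0.404665)/ln(0.518696) ≈ 1.3782.
Then err_4 ≈ err_3·(err_3/err_2)^p = 2.672×10⁻³·(0.404665)^1.3782 = 2.672×10⁻³·0.287408 ≈ 0.000768.

7.7e-4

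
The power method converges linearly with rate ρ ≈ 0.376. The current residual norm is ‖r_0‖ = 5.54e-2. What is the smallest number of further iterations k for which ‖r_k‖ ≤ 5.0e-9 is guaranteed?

After k steps, ‖r_k‖ ≈ 5.54e-2·0.376^k.
Need 0.376^k ≤ 5.0e-9/5.54e-2 = 9.02527e-08.
k ≥ ln(9.02527e-08)/ln(0.376) = -16.2207/-0.97817 = 16.583.
Smallest integer k = 17.

17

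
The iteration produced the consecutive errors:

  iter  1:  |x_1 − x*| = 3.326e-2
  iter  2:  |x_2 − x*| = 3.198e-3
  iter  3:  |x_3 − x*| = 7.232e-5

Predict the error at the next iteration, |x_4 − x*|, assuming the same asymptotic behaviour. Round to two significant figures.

1.6e-7

First estimate the order: p ≈ ln(|x_3 − x*|/|x_2 − x*|) / ln(|x_2 − x*|/|x_1 − x*|) = ln(7.232e-5/3.198e-3)/ln(3.198e-3/3.326e-2) = ln(0.0226141)/ln(0.0961515) ≈ 1.6180.
Then |x_4 − x*| ≈ |x_3 − x*|·(|x_3 − x*|/|x_2 − x*|)^p = 7.232e-5·(0.0226141)^1.6180 = 7.232e-5·0.00217463 ≈ 1.573e-07.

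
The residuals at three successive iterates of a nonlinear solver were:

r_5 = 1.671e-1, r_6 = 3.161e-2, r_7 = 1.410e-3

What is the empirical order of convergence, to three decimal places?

1.868

p ≈ ln(r_7/r_6) / ln(r_6/r_5)
  = ln(1.410e-3/3.161e-2) / ln(3.161e-2/1.671e-1)
  = ln(0.0446061) / ln(0.189168)
  = -3.109885 / -1.665120 ≈ 1.867664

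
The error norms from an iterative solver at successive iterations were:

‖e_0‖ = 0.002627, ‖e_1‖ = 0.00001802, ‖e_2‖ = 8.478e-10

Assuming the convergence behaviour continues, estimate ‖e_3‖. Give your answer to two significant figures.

1.9e-18

First estimate the order: p ≈ ln(‖e_2‖/‖e_1‖) / ln(‖e_1‖/‖e_0‖) = ln(8.478e-10/0.00001802)/ln(0.00001802/0.002627) = ln(4.70477e-05)/ln(0.00685954) ≈ 2.0000.
Then ‖e_3‖ ≈ ‖e_2‖·(‖e_2‖/‖e_1‖)^p = 8.478e-10·(4.70477e-05)^2.0000 = 8.478e-10·2.21349e-09 ≈ 1.877e-18.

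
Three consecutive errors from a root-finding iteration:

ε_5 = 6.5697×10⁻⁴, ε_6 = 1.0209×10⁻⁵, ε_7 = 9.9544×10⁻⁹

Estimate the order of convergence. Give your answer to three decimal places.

1.665

p ≈ ln(ε_7/ε_6) / ln(ε_6/ε_5)
  = ln(9.9544×10⁻⁹/1.0209×10⁻⁵) / ln(1.0209×10⁻⁵/6.5697×10⁻⁴)
  = ln(0.000975061) / ln(0.0155395)
  = -6.933011 / -4.164370 ≈ 1.664840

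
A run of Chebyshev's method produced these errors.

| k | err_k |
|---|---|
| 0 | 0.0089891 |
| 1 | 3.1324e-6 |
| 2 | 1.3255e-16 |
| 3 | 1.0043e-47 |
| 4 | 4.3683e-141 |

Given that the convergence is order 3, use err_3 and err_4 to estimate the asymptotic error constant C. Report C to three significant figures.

C ≈ err_4 / err_3^3
  = 4.3683e-141 / (1.0043e-47)^3
  = 4.3683e-141 / 1.01296e-141 ≈ 4.3124

4.31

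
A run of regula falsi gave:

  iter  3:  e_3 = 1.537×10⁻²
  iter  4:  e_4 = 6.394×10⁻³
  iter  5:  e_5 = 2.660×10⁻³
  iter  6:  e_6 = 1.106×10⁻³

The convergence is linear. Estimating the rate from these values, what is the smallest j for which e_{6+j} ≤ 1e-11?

22

Rate ρ ≈ e_6/e_5 = 1.106×10⁻³/2.660×10⁻³ = 0.4158.
After j more steps, e_{6+j} ≈ 1.106×10⁻³·ρ^j; need ρ^j ≤ 1e-11/1.106×10⁻³ = 9.04159e-09.
j ≥ ln(9.04159e-09)/ln(0.4158) = -18.5214/-0.87755 = 21.106.
So 22 more iterations are needed.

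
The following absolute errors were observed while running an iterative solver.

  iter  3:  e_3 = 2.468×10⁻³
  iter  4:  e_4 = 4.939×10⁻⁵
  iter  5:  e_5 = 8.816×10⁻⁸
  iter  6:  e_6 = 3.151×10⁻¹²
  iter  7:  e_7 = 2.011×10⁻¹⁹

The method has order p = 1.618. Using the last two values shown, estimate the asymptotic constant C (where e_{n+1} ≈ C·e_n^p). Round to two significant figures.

0.82

C ≈ e_7 / e_6^1.618
  = 2.011×10⁻¹⁹ / (3.151×10⁻¹²)^1.618
  = 2.011×10⁻¹⁹ / 2.45748e-19 ≈ 0.81832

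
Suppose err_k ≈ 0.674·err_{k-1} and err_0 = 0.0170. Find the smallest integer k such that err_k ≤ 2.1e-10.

After k steps, err_k ≈ 0.0170·0.674^k.
Need 0.674^k ≤ 2.1e-10/0.0170 = 1.23529e-08.
k ≥ ln(1.23529e-08)/ln(0.674) = -18.2094/-0.39453 = 46.155.
Smallest integer k = 47.

47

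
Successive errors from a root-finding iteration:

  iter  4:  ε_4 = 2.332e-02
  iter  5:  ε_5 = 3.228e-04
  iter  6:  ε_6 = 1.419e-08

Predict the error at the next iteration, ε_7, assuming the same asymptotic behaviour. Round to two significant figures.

8.7e-19

First estimate the order: p ≈ ln(ε_6/ε_5) / ln(ε_5/ε_4) = ln(1.419e-08/3.228e-04)/ln(3.228e-04/2.332e-02) = ln(4.39591e-05)/ln(0.0138422) ≈ 2.3440.
Then ε_7 ≈ ε_6·(ε_6/ε_5)^p = 1.419e-08·(4.39591e-05)^2.3440 = 1.419e-08·6.12783e-11 ≈ 8.695e-19.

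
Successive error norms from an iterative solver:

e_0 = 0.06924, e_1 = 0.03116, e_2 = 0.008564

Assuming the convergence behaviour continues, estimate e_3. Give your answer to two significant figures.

1.1e-3

First estimate the order: p ≈ ln(e_2/e_1) / ln(e_1/e_0) = ln(0.008564/0.03116)/ln(0.03116/0.06924) = ln(0.27484)/ln(0.450029) ≈ 1.6176.
Then e_3 ≈ e_2·(e_2/e_1)^p = 0.008564·(0.27484)^1.6176 = 0.008564·0.123781 ≈ 0.00106.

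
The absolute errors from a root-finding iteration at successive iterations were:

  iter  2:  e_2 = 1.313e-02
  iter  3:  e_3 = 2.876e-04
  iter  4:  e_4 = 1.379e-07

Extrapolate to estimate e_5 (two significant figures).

3.2e-14

First estimate the order: p ≈ ln(e_4/e_3) / ln(e_3/e_2) = ln(1.379e-07/2.876e-04)/ln(2.876e-04/1.313e-02) = ln(0.000479485)/ln(0.021904) ≈ 2.0002.
Then e_5 ≈ e_4·(e_4/e_3)^p = 1.379e-07·(0.000479485)^2.0002 = 1.379e-07·2.29555e-07 ≈ 3.166e-14.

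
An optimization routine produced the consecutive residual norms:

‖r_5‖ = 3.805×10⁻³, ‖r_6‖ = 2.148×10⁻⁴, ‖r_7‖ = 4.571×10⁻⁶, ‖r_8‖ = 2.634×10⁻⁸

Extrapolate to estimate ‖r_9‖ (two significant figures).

First estimate the order: p ≈ ln(‖r_8‖/‖r_7‖) / ln(‖r_7‖/‖r_6‖) = ln(2.634×10⁻⁸/4.571×10⁻⁶)/ln(4.571×10⁻⁶/2.148×10⁻⁴) = ln(0.00576242)/ln(0.0212803) ≈ 1.3393.
Then ‖r_9‖ ≈ ‖r_8‖·(‖r_8‖/‖r_7‖)^p = 2.634×10⁻⁸·(0.00576242)^1.3393 = 2.634×10⁻⁸·0.00100179 ≈ 2.639e-11.

2.6e-11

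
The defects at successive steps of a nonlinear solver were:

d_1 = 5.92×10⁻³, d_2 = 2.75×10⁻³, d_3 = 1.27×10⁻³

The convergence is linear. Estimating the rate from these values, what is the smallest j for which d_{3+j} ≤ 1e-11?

25

Rate ρ ≈ d_3/d_2 = 1.27×10⁻³/2.75×10⁻³ = 0.4618.
After j more steps, d_{3+j} ≈ 1.27×10⁻³·ρ^j; need ρ^j ≤ 1e-11/1.27×10⁻³ = 7.87402e-09.
j ≥ ln(7.87402e-09)/ln(0.4618) = -18.6597/-0.77262 = 24.151.
So 25 more iterations are needed.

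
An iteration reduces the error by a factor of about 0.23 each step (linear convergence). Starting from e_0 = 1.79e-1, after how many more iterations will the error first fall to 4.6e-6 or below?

8

After k steps, e_k ≈ 1.79e-1·0.23^k.
Need 0.23^k ≤ 4.6e-6/1.79e-1 = 2.56983e-05.
k ≥ ln(2.56983e-05)/ln(0.23) = -10.5691/-1.46968 = 7.191.
Smallest integer k = 8.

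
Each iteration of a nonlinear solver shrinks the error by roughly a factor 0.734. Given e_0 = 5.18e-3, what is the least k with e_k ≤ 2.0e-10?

After k steps, e_k ≈ 5.18e-3·0.734^k.
Need 0.734^k ≤ 2.0e-10/5.18e-3 = 3.861e-08.
k ≥ ln(3.861e-08)/ln(0.734) = -17.0698/-0.30925 = 55.197.
Smallest integer k = 56.

56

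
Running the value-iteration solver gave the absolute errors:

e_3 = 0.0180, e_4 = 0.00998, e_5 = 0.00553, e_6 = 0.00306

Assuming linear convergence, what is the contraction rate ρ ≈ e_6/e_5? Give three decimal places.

ρ ≈ e_6/e_5 = 0.00306/0.00553 = 0.55335

0.553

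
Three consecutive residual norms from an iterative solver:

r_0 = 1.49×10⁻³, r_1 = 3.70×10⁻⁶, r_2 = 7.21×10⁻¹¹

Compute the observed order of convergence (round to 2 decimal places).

p ≈ ln(r_2/r_1) / ln(r_1/r_0)
  = ln(7.21×10⁻¹¹/3.70×10⁻⁶) / ln(3.70×10⁻⁶/1.49×10⁻³)
  = ln(1.94865e-05) / ln(0.00248322)
  = -10.84579 / -5.99820 ≈ 1.80817

1.81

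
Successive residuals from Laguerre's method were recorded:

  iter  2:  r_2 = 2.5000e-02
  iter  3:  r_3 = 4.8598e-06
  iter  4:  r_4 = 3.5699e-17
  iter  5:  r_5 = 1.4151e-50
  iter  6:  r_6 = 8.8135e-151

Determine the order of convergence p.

Consecutive ratios: r_6/r_5 = 8.8135e-151/1.4151e-50 = 6.22818e-101, r_5/r_4 = 1.4151e-50/3.5699e-17 = 3.96398e-34.
p ≈ ln(6.22818e-101)/ln(3.96398e-34) = -230.7320/-76.9106 ≈ 3.00.
So the convergence is cubic (order 3).

3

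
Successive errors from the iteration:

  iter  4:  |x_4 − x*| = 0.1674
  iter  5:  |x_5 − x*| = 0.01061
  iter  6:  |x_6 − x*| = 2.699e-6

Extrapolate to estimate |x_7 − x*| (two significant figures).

4.4e-17

First estimate the order: p ≈ ln(|x_6 − x*|/|x_5 − x*|) / ln(|x_5 − x*|/|x_4 − x*|) = ln(2.699e-6/0.01061)/ln(0.01061/0.1674) = ln(0.000254383)/ln(0.0633811) ≈ 3.0003.
Then |x_7 − x*| ≈ |x_6 − x*|·(|x_6 − x*|/|x_5 − x*|)^p = 2.699e-6·(0.000254383)^3.0003 = 2.699e-6·1.64205e-11 ≈ 4.432e-17.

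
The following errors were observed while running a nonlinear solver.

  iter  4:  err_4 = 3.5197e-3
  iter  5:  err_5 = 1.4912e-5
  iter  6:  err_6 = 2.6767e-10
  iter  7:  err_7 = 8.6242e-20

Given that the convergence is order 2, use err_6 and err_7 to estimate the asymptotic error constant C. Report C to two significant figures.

1.2

C ≈ err_7 / err_6^2
  = 8.6242e-20 / (2.6767e-10)^2
  = 8.6242e-20 / 7.16472e-20 ≈ 1.2037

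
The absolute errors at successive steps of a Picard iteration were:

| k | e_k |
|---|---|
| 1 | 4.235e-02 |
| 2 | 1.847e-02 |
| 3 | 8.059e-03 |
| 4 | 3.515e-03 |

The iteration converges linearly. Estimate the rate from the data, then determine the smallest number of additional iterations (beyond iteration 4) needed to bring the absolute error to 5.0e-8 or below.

Rate ρ ≈ e_4/e_3 = 3.515e-03/8.059e-03 = 0.4362.
After j more steps, e_{4+j} ≈ 3.515e-03·ρ^j; need ρ^j ≤ 5.0e-8/3.515e-03 = 1.42248e-05.
j ≥ ln(1.42248e-05)/ln(0.4362) = -11.1605/-0.82965 = 13.452.
So 14 more iterations are needed.

14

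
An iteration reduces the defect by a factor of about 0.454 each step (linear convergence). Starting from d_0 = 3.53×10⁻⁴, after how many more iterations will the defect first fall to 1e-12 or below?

25

After k steps, d_k ≈ 3.53×10⁻⁴·0.454^k.
Need 0.454^k ≤ 1e-12/3.53×10⁻⁴ = 2.83286e-09.
k ≥ ln(2.83286e-09)/ln(0.454) = -19.6820/-0.78966 = 24.925.
Smallest integer k = 25.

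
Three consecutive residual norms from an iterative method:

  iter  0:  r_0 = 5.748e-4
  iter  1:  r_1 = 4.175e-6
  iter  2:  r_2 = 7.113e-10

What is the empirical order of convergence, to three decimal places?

p ≈ ln(r_2/r_1) / ln(r_1/r_0)
  = ln(7.113e-10/4.175e-6) / ln(4.175e-6/5.748e-4)
  = ln(0.000170371) / ln(0.0072634)
  = -8.677532 / -4.924907 ≈ 1.761969

1.762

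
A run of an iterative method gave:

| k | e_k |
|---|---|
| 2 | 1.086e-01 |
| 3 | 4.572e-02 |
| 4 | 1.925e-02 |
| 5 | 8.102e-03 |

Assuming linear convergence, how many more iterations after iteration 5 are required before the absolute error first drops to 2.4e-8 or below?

15

Rate ρ ≈ e_5/e_4 = 8.102e-03/1.925e-02 = 0.4209.
After j more steps, e_{5+j} ≈ 8.102e-03·ρ^j; need ρ^j ≤ 2.4e-8/8.102e-03 = 2.96223e-06.
j ≥ ln(2.96223e-06)/ln(0.4209) = -12.7296/-0.86536 = 14.710.
So 15 more iterations are needed.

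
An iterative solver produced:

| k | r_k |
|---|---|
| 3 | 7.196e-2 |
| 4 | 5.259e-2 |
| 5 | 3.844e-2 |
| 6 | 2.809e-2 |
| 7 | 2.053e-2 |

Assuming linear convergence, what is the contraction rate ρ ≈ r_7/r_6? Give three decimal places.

0.731

ρ ≈ r_7/r_6 = 2.053e-2/2.809e-2 = 0.73087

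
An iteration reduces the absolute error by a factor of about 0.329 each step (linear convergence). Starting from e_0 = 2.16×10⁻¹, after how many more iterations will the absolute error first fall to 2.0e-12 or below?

After k steps, e_k ≈ 2.16×10⁻¹·0.329^k.
Need 0.329^k ≤ 2.0e-12/2.16×10⁻¹ = 9.25926e-12.
k ≥ ln(9.25926e-12)/ln(0.329) = -25.4054/-1.11170 = 22.853.
Smallest integer k = 23.

23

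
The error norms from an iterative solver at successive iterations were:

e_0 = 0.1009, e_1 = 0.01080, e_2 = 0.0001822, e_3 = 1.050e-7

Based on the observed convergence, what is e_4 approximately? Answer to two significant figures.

1.3e-13

First estimate the order: p ≈ ln(e_3/e_2) / ln(e_2/e_1) = ln(1.050e-7/0.0001822)/ln(0.0001822/0.01080) = ln(0.00057629)/ln(0.0168704) ≈ 1.8272.
Then e_4 ≈ e_3·(e_3/e_2)^p = 1.050e-7·(0.00057629)^1.8272 = 1.050e-7·1.20516e-06 ≈ 1.265e-13.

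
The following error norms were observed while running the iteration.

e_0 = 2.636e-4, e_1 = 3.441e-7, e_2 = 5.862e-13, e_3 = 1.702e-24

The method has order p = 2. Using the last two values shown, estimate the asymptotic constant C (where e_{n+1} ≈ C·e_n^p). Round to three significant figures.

4.95

C ≈ e_3 / e_2^2
  = 1.702e-24 / (5.862e-13)^2
  = 1.702e-24 / 3.4363e-25 ≈ 4.953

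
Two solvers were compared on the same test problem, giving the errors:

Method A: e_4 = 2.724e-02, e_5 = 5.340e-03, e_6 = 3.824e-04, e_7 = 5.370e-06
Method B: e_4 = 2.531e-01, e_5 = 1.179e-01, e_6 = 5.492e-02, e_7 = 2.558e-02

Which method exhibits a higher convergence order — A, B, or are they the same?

Method A: p ≈ ln(5.370e-06/3.824e-04)/ln(3.824e-04/5.340e-03) ≈ 1.62.
Method B: p ≈ ln(2.558e-02/5.492e-02)/ln(5.492e-02/1.179e-01) ≈ 1.00.
Method A has the higher order (≈1.6 vs ≈1.0).

A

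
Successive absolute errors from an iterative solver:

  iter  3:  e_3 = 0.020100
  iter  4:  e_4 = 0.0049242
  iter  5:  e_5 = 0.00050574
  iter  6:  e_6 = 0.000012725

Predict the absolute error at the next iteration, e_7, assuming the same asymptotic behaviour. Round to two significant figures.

First estimate the order: p ≈ ln(e_6/e_5) / ln(e_5/e_4) = ln(0.000012725/0.00050574)/ln(0.00050574/0.0049242) = ln(0.0251611)/ln(0.102705) ≈ 1.6180.
Then e_7 ≈ e_6·(e_6/e_5)^p = 0.000012725·(0.0251611)^1.6180 = 0.000012725·0.00258452 ≈ 3.289e-08.

3.3e-8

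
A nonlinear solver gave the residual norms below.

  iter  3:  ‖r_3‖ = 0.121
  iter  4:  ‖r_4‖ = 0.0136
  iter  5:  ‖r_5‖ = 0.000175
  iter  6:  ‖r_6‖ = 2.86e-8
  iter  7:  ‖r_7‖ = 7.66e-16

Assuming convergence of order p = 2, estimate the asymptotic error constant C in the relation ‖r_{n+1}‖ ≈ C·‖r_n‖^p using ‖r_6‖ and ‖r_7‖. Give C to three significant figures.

0.936

C ≈ ‖r_7‖ / ‖r_6‖^2
  = 7.66e-16 / (2.86e-8)^2
  = 7.66e-16 / 8.1796e-16 ≈ 0.93648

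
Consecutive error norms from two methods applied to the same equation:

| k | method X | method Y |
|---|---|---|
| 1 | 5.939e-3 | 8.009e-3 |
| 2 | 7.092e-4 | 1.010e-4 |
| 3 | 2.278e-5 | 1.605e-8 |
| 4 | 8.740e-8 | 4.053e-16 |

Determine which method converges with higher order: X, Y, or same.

Method X: p ≈ ln(8.740e-8/2.278e-5)/ln(2.278e-5/7.092e-4) ≈ 1.62.
Method Y: p ≈ ln(4.053e-16/1.605e-8)/ln(1.605e-8/1.010e-4) ≈ 2.00.
Method Y has the higher order (≈2.0 vs ≈1.6).

Y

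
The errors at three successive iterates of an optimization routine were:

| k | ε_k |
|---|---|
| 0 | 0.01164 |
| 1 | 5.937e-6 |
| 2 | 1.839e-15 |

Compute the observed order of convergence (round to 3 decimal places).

2.888

p ≈ ln(ε_2/ε_1) / ln(ε_1/ε_0)
  = ln(1.839e-15/5.937e-6) / ln(5.937e-6/0.01164)
  = ln(3.09752e-10) / ln(0.000510052)
  = -21.895249 / -7.580998 ≈ 2.888175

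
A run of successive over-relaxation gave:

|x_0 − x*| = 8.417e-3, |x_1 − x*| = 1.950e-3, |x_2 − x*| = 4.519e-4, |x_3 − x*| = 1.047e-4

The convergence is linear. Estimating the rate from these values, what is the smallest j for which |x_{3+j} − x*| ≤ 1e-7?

Rate ρ ≈ |x_3 − x*|/|x_2 − x*| = 1.047e-4/4.519e-4 = 0.2317.
After j more steps, |x_{3+j} − x*| ≈ 1.047e-4·ρ^j; need ρ^j ≤ 1e-7/1.047e-4 = 0.00095511.
j ≥ ln(0.00095511)/ln(0.2317) = -6.9537/-1.46231 = 4.755.
So 5 more iterations are needed.

5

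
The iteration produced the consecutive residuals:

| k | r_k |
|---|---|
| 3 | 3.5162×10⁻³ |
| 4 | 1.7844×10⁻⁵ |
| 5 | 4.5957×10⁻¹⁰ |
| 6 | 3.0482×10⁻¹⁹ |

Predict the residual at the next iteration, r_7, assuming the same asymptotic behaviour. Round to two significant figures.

First estimate the order: p ≈ ln(r_6/r_5) / ln(r_5/r_4) = ln(3.0482×10⁻¹⁹/4.5957×10⁻¹⁰)/ln(4.5957×10⁻¹⁰/1.7844×10⁻⁵) = ln(6.63272e-10)/ln(2.57549e-05) ≈ 2.0000.
Then r_7 ≈ r_6·(r_6/r_5)^p = 3.0482×10⁻¹⁹·(6.63272e-10)^2.0000 = 3.0482×10⁻¹⁹·4.3993e-19 ≈ 1.341e-37.

1.3e-37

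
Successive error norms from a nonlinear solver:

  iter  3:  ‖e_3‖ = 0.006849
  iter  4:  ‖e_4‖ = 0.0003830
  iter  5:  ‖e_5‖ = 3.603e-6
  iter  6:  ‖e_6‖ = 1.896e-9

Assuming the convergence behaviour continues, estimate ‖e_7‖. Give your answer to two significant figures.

First estimate the order: p ≈ ln(‖e_6‖/‖e_5‖) / ln(‖e_5‖/‖e_4‖) = ln(1.896e-9/3.603e-6)/ln(3.603e-6/0.0003830) = ln(0.000526228)/ln(0.00940731) ≈ 1.6179.
Then ‖e_7‖ ≈ ‖e_6‖·(‖e_6‖/‖e_5‖)^p = 1.896e-9·(0.000526228)^1.6179 = 1.896e-9·4.95664e-06 ≈ 9.398e-15.

9.4e-15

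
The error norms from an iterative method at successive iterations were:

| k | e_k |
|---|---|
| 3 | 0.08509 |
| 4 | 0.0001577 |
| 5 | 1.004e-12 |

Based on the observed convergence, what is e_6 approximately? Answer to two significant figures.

First estimate the order: p ≈ ln(e_5/e_4) / ln(e_4/e_3) = ln(1.004e-12/0.0001577)/ln(0.0001577/0.08509) = ln(6.36652e-09)/ln(0.00185333) ≈ 3.0000.
Then e_6 ≈ e_5·(e_5/e_4)^p = 1.004e-12·(6.36652e-09)^3.0000 = 1.004e-12·2.58051e-25 ≈ 2.591e-37.

2.6e-37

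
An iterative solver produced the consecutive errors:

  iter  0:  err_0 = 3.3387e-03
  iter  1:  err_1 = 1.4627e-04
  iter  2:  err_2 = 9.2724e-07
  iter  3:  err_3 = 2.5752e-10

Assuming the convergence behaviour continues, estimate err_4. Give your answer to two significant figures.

4.5e-16

First estimate the order: p ≈ ln(err_3/err_2) / ln(err_2/err_1) = ln(2.5752e-10/9.2724e-07)/ln(9.2724e-07/1.4627e-04) = ln(0.000277727)/ln(0.00633924) ≈ 1.6180.
Then err_4 ≈ err_3·(err_3/err_2)^p = 2.5752e-10·(0.000277727)^1.6180 = 2.5752e-10·1.76106e-06 ≈ 4.535e-16.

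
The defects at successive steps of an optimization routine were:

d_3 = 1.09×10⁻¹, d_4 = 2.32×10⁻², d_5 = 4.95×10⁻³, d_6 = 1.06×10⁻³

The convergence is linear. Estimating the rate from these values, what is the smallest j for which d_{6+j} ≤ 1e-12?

Rate ρ ≈ d_6/d_5 = 1.06×10⁻³/4.95×10⁻³ = 0.2141.
After j more steps, d_{6+j} ≈ 1.06×10⁻³·ρ^j; need ρ^j ≤ 1e-12/1.06×10⁻³ = 9.43396e-10.
j ≥ ln(9.43396e-10)/ln(0.2141) = -20.7815/-1.54131 = 13.483.
So 14 more iterations are needed.

14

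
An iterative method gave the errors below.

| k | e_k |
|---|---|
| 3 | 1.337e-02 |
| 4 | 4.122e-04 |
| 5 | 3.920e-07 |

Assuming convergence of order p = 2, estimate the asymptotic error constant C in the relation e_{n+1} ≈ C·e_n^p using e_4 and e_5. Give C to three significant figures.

2.31

C ≈ e_5 / e_4^2
  = 3.920e-07 / (4.122e-04)^2
  = 3.920e-07 / 1.69909e-07 ≈ 2.3071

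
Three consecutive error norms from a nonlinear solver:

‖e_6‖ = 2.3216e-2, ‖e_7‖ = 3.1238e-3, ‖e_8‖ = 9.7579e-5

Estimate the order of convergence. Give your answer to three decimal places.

p ≈ ln(‖e_8‖/‖e_7‖) / ln(‖e_7‖/‖e_6‖)
  = ln(9.7579e-5/3.1238e-3) / ln(3.1238e-3/2.3216e-2)
  = ln(0.0312373) / ln(0.134554)
  = -3.466142 / -2.005790 ≈ 1.728068

1.728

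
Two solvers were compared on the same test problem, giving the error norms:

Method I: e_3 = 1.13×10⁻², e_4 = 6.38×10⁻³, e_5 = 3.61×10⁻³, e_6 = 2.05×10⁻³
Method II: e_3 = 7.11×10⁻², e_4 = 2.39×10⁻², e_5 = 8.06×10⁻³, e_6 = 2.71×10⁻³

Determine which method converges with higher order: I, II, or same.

same

Method I: p ≈ ln(2.05×10⁻³/3.61×10⁻³)/ln(3.61×10⁻³/6.38×10⁻³) ≈ 0.99.
Method II: p ≈ ln(2.71×10⁻³/8.06×10⁻³)/ln(8.06×10⁻³/2.39×10⁻²) ≈ 1.00.
Both orders ≈ 1.0 — effectively the same.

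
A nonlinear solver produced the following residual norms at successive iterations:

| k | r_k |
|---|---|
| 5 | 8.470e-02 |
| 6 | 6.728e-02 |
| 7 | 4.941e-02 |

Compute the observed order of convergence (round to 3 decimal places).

p ≈ ln(r_7/r_6) / ln(r_6/r_5)
  = ln(4.941e-02/6.728e-02) / ln(6.728e-02/8.470e-02)
  = ln(0.734394) / ln(0.794333)
  = -0.308710 / -0.230253 ≈ 1.340743

1.341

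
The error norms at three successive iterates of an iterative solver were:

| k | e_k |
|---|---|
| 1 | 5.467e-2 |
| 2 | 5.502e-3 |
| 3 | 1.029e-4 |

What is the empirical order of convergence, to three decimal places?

p ≈ ln(e_3/e_2) / ln(e_2/e_1)
  = ln(1.029e-4/5.502e-3) / ln(5.502e-3/5.467e-2)
  = ln(0.0187023) / ln(0.10064)
  = -3.979109 / -2.296205 ≈ 1.732907

1.733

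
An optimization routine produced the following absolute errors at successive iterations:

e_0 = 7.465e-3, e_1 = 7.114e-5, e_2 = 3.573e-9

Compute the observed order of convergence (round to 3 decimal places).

2.127

p ≈ ln(e_2/e_1) / ln(e_1/e_0)
  = ln(3.573e-9/7.114e-5) / ln(7.114e-5/7.465e-3)
  = ln(5.02249e-05) / ln(0.00952981)
  = -9.899000 / -4.653330 ≈ 2.127294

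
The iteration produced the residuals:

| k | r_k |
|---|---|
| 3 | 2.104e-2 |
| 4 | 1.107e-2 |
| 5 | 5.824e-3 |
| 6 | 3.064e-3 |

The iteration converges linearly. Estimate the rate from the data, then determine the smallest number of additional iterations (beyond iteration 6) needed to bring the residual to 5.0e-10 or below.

Rate ρ ≈ r_6/r_5 = 3.064e-3/5.824e-3 = 0.5261.
After j more steps, r_{6+j} ≈ 3.064e-3·ρ^j; need ρ^j ≤ 5.0e-10/3.064e-3 = 1.63185e-07.
j ≥ ln(1.63185e-07)/ln(0.5261) = -15.6284/-0.64226 = 24.333.
So 25 more iterations are needed.

25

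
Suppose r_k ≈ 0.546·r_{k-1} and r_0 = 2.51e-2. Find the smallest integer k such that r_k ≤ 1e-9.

29

After k steps, r_k ≈ 2.51e-2·0.546^k.
Need 0.546^k ≤ 1e-9/2.51e-2 = 3.98406e-08.
k ≥ ln(3.98406e-08)/ln(0.546) = -17.0384/-0.60514 = 28.156.
Smallest integer k = 29.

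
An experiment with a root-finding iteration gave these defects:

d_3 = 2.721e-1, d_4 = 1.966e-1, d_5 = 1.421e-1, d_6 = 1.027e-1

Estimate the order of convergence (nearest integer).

Consecutive ratios: d_6/d_5 = 1.027e-1/1.421e-1 = 0.72273, d_5/d_4 = 1.421e-1/1.966e-1 = 0.722787.
p ≈ ln(0.72273)/ln(0.722787) = -0.3247/-0.3246 ≈ 1.00.
So the convergence is linear (order 1).

1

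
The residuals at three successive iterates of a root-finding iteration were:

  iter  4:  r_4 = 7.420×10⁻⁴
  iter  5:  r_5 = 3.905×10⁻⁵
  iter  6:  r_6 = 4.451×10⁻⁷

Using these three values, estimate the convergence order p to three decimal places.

p ≈ ln(r_6/r_5) / ln(r_5/r_4)
  = ln(4.451×10⁻⁷/3.905×10⁻⁵) / ln(3.905×10⁻⁵/7.420×10⁻⁴)
  = ln(0.0113982) / ln(0.052628)
  = -4.474300 / -2.944507 ≈ 1.519541

1.520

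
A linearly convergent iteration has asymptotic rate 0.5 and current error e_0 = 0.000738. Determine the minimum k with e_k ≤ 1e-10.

23

After k steps, e_k ≈ 0.000738·0.5^k.
Need 0.5^k ≤ 1e-10/0.000738 = 1.35501e-07.
k ≥ ln(1.35501e-07)/ln(0.5) = -15.8143/-0.69315 = 22.815.
Smallest integer k = 23.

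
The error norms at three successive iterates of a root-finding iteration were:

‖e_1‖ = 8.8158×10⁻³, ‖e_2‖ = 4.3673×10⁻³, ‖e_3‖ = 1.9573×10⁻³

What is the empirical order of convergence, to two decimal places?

1.14

p ≈ ln(‖e_3‖/‖e_2‖) / ln(‖e_2‖/‖e_1‖)
  = ln(1.9573×10⁻³/4.3673×10⁻³) / ln(4.3673×10⁻³/8.8158×10⁻³)
  = ln(0.448172) / ln(0.495395)
  = -0.80258 / -0.70240 ≈ 1.14263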